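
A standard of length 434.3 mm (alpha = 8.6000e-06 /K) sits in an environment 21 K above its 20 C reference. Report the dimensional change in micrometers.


dL = L * alpha * dT
= 434.3 * 8.6000e-06 * 21
= 0.0784346 mm
dL_um = 0.0784346 * 1000 = 78.4346 um

78.4346


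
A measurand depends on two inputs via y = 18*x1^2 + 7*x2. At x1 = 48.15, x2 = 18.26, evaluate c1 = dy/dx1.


y = 18*x1^2 + 7*x2
dy/dx1 = 2*18*x1
Evaluate at x1 = 48.15: c1 = 36 * 48.15
c1 = 1733.4000

1733.4000


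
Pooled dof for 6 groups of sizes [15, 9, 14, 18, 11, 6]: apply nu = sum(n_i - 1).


nu = sum_i (n_i - 1)
nu = ((15 - 1) + (9 - 1) + (14 - 1) + (18 - 1) + (11 - 1) + (6 - 1))
nu = 14 + 8 + 13 + 17 + 10 + 5
nu = 67

67


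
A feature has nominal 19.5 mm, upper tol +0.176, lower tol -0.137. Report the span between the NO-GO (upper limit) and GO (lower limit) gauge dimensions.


GO = nominal - lower_tol (smallest hole = maximum material condition)
GO = 19.5 - 0.137 = 19.363
NO-GO = nominal + upper_tol (largest hole = least material condition)
NO-GO = 19.5 + 0.176 = 19.676
spread = NO-GO - GO = 19.676 - 19.363 = 0.3130

0.3130


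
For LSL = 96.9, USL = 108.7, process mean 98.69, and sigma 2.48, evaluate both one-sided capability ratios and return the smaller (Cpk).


Cpu = (USL - mean) / (3*sigma) = (108.7 - 98.69) / (3*2.48) = 1.3454
Cpl = (mean - LSL) / (3*sigma) = (98.69 - 96.9) / (3*2.48) = 0.2406
Cpk = min(Cpu, Cpl) = 0.2406

0.2406


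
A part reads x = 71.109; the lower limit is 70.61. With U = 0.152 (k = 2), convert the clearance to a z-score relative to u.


u = U / k = 0.152 / 2 = 0.076
margin = |LSL - x| = |70.61 - 71.109| = 0.499
z = margin / u = 0.499 / 0.076
z = 6.5658

6.5658


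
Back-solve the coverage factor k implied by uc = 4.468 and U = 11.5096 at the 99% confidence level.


k = U / uc
k = 11.5096 / 4.468
k = 2.576

2.576


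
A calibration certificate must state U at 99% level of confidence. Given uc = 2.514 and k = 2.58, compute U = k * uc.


U = k * uc
U = 2.58 * 2.514
U = 6.4861

6.4861


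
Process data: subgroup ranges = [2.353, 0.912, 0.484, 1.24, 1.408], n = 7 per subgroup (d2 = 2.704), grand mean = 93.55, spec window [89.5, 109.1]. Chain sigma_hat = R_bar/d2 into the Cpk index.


R_bar = (2.353 + 0.912 + 0.484 + 1.24 + 1.408) / 5 = 1.2794
sigma = R_bar / d2 = 1.2794 / 2.704 = 0.47315089
Cp = (USL - LSL)/(6*sigma) = (109.1 - 89.5)/(6*0.47315089) = 6.9041
Cpu = (109.1 - 93.55)/(3*0.47315089) = 10.9549
Cpl = (93.55 - 89.5)/(3*0.47315089) = 2.8532
Cpk = min(Cpu, Cpl) = 2.8532

2.8532


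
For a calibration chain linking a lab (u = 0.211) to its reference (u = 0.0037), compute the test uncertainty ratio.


TUR = u_lab / u_ref
= 0.211 / 0.0037
= 57.0270

57.0270


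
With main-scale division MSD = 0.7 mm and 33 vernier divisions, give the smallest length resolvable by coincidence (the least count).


LC = MSD / n_div
= 0.7 / 33
= 0.0212

0.0212


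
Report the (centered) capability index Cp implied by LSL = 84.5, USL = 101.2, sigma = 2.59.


Cp = (USL - LSL) / (6 * sigma)
= (101.2 - 84.5) / (6 * 2.59)
= 16.7000 / 15.5400
= 1.0746

1.0746


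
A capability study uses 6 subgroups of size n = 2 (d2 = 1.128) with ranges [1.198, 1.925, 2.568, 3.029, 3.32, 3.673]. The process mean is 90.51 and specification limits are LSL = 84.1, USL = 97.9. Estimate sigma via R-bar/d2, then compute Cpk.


R_bar = (1.198 + 1.925 + 2.568 + 3.029 + 3.32 + 3.673) / 6 = 2.6188333
sigma = R_bar / d2 = 2.6188333 / 1.128 = 2.3216607
Cp = (USL - LSL)/(6*sigma) = (97.9 - 84.1)/(6*2.3216607) = 0.9907
Cpu = (97.9 - 90.51)/(3*2.3216607) = 1.0610
Cpl = (90.51 - 84.1)/(3*2.3216607) = 0.9203
Cpk = min(Cpu, Cpl) = 0.9203

0.9203


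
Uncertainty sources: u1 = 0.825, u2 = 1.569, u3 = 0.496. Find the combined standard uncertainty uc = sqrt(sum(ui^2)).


uc = sqrt(0.825^2 + 1.569^2 + 0.496^2)
uc = sqrt(3.388402)
uc = 1.8408

1.8408


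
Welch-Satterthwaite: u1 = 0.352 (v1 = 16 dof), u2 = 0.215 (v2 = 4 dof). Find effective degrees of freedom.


uc = sqrt(u1^2 + u2^2) = sqrt(0.352^2 + 0.215^2) = 0.41246697
v_eff = uc^4 / (u1^4/v1 + u2^4/v2)
= 0.41246697^4 / (0.352^4/16 + 0.215^4/4)
= 0.028943877 / 0.0014937002
v_eff = 19.3773

19.3773


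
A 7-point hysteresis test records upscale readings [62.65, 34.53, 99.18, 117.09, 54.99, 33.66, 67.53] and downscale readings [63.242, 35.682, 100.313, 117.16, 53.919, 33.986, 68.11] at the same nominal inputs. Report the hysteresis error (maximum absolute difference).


|62.65 - 63.242| = 0.5920
|34.53 - 35.682| = 1.1520
|99.18 - 100.313| = 1.1330
|117.09 - 117.16| = 0.0700
|54.99 - 53.919| = 1.0710
|33.66 - 33.986| = 0.3260
|67.53 - 68.11| = 0.5800
hysteresis = max(diffs) = 1.1520

1.1520


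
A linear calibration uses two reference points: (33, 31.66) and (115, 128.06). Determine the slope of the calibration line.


slope = (y2 - y1) / (x2 - x1)
= (128.06 - 31.66) / (115 - 33)
= 96.4000 / 82
= 1.1756

1.1756


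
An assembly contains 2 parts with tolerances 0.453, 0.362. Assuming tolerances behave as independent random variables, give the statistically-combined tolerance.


RSS = sqrt(0.453^2 + 0.362^2)
= sqrt(0.336253)
= 0.5799

0.5799


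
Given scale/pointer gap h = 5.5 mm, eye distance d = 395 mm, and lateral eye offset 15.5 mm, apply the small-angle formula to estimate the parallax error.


error = h * offset / d
= 5.5 * 15.5 / 395
= 0.2158

0.2158


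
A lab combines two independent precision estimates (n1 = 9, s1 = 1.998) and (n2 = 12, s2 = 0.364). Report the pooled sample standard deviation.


s_p = sqrt(((n1-1)*s1^2 + (n2-1)*s2^2) / (n1+n2-2))
numerator = (9-1)*1.998^2 + (12-1)*0.364^2 = 31.936032 + 1.457456 = 33.393488
denominator = 9 + 12 - 2 = 19
s_p^2 = 33.393488 / 19 = 1.757552
s_p = sqrt(1.757552) = 1.3257

1.3257


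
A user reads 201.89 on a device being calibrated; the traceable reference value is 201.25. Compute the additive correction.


Correction = standard - reading
= 201.25 - 201.89
= -0.6400

-0.6400


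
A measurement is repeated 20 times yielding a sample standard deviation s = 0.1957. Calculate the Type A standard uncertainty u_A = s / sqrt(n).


u_A = s / sqrt(n)
u_A = 0.1957 / sqrt(20)
u_A = 0.1957 / 4.472136
u_A = 0.0438

0.0438


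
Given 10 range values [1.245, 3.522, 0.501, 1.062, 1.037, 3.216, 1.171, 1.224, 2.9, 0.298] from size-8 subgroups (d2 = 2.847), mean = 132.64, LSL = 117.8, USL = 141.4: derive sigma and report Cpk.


R_bar = (1.245 + 3.522 + 0.501 + 1.062 + 1.037 + 3.216 + 1.171 + 1.224 + 2.9 + 0.298) / 10 = 1.6176
sigma = R_bar / d2 = 1.6176 / 2.847 = 0.56817703
Cp = (USL - LSL)/(6*sigma) = (141.4 - 117.8)/(6*0.56817703) = 6.9227
Cpu = (141.4 - 132.64)/(3*0.56817703) = 5.1392
Cpl = (132.64 - 117.8)/(3*0.56817703) = 8.7062
Cpk = min(Cpu, Cpl) = 5.1392

5.1392


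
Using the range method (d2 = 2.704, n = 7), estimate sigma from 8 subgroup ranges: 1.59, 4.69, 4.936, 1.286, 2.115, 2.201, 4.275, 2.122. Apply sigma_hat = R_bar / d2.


R_bar = (1.59 + 4.69 + 4.936 + 1.286 + 2.115 + 2.201 + 4.275 + 2.122) / 8
R_bar = 23.215 / 8 = 2.901875
sigma_hat = R_bar / d2 = 2.901875 / 2.704 = 1.0732

1.0732


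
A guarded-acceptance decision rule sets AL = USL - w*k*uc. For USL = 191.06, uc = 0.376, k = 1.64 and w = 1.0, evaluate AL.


U = k * uc = 1.64 * 0.376 = 0.61664
guard band g = w * U = 1.0 * 0.61664 = 0.61664
AL = USL - g = 191.06 - 0.61664
AL = 190.4434

190.4434


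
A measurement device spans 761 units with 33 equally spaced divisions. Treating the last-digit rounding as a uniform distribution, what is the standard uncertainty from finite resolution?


resolution = range / divisions
resolution = 761 / 33 = 23.060606
u_res = resolution / (2*sqrt(3))
u_res = 23.060606 / 3.4641016
u_res = 6.6570

6.6570


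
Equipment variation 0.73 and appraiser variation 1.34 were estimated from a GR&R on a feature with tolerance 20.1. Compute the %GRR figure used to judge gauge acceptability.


GRR = sqrt(EV^2 + AV^2) = sqrt(0.73^2 + 1.34^2) = 1.5259423
%GRR = GRR / tol * 100 = 1.5259423 / 20.1 * 100
%GRR = 7.5918

7.5918


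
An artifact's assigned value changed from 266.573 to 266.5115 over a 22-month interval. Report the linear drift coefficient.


rate = (v2 - v1) / months
= (266.5115 - 266.573) / 22
= -0.0615 / 22
= -0.0028

-0.0028


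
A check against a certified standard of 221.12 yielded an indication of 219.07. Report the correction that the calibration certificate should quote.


Correction = standard - reading
= 221.12 - 219.07
= 2.0500

2.0500


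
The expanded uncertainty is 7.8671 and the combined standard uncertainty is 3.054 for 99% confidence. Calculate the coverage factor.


k = U / uc
k = 7.8671 / 3.054
k = 2.576

2.576


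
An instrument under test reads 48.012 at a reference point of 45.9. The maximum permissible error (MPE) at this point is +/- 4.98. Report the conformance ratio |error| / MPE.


e = indication - reference = 48.012 - 45.9 = 2.1120
|e| = 2.1120
ratio = |e| / MPE = 2.1120 / 4.98
ratio = 0.4241

0.4241


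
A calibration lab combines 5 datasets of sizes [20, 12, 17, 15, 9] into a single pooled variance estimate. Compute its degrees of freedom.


nu = sum_i (n_i - 1)
nu = ((20 - 1) + (12 - 1) + (17 - 1) + (15 - 1) + (9 - 1))
nu = 19 + 11 + 16 + 14 + 8
nu = 68

68


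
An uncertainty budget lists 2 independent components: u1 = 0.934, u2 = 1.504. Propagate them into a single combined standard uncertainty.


uc = sqrt(0.934^2 + 1.504^2)
uc = sqrt(3.134372)
uc = 1.7704

1.7704


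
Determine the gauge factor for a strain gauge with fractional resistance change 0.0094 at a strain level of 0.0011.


GF = (dR/R) / epsilon
= 0.0094 / 0.0011
= 8.5455

8.5455


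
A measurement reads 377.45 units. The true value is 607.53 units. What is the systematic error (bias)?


Systematic error = measured - true
= 377.45 - 607.53
= -230.0800

-230.0800


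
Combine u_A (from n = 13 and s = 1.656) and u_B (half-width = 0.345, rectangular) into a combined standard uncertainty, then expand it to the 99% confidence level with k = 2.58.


u_A = s / sqrt(n) = 1.656 / sqrt(13) = 0.45929176
u_B = half_width / sqrt(3) = 0.345 / sqrt(3) = 0.19918584
uc = sqrt(u_A^2 + u_B^2) = sqrt(0.45929176^2 + 0.19918584^2) = 0.50062353
U = k * uc = 2.58 * 0.50062353
U = 1.2916

1.2916


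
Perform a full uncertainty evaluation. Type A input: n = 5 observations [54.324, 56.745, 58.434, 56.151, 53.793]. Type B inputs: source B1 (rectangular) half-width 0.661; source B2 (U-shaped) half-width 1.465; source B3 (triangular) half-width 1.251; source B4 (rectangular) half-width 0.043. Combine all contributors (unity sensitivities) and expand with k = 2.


mean = (54.324 + 56.745 + 58.434 + 56.151 + 53.793) / 5 = 55.8894
s = sqrt(sum((x - mean)^2)/(n-1)) = 1.8788857
u_A = s / sqrt(n) = 1.8788857 / sqrt(5) = 0.84026323
u_B1 = 0.661 / sqrt(3) = 0.38162853
u_B2 = 1.465 / sqrt(2) = 1.0359114
u_B3 = 1.251 / sqrt(6) = 0.51071861
u_B4 = 0.043 / sqrt(3) = 0.024826062
uc = sqrt(0.84026323^2 + 0.38162853^2 + 1.0359114^2 + 0.51071861^2 + 0.024826062^2) = 1.4785956
U = k * uc = 2 * 1.4785956
U = 2.9572

2.9572


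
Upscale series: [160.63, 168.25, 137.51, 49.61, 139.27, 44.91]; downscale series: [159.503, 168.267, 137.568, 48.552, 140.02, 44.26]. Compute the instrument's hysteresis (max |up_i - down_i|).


|160.63 - 159.503| = 1.1270
|168.25 - 168.267| = 0.0170
|137.51 - 137.568| = 0.0580
|49.61 - 48.552| = 1.0580
|139.27 - 140.02| = 0.7500
|44.91 - 44.26| = 0.6500
hysteresis = max(diffs) = 1.1270

1.1270


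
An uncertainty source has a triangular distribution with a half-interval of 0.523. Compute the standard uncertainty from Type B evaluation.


u_B = half_width / sqrt(6)
u_B = 0.523 / 2.4494897
u_B = 0.2135

0.2135


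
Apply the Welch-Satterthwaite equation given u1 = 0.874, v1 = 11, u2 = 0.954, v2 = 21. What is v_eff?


uc = sqrt(u1^2 + u2^2) = sqrt(0.874^2 + 0.954^2) = 1.2938284
v_eff = uc^4 / (u1^4/v1 + u2^4/v2)
= 1.2938284^4 / (0.874^4/11 + 0.954^4/21)
= 2.802249 / 0.092489437
v_eff = 30.2980

30.2980


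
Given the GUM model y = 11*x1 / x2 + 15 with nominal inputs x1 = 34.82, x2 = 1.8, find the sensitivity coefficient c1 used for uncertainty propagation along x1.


y = 11*x1 / x2 + 15
dy/dx1 = 11/x2
Evaluate at x2 = 1.8: c1 = 11 / 1.8
c1 = 6.1111

6.1111


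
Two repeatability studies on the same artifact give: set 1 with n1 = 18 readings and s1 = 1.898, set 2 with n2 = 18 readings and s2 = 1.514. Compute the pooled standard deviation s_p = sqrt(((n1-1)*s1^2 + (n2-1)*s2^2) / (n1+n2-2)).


s_p = sqrt(((n1-1)*s1^2 + (n2-1)*s2^2) / (n1+n2-2))
numerator = (18-1)*1.898^2 + (18-1)*1.514^2 = 61.240868 + 38.967332 = 100.2082
denominator = 18 + 18 - 2 = 34
s_p^2 = 100.2082 / 34 = 2.9473
s_p = sqrt(2.9473) = 1.7168

1.7168


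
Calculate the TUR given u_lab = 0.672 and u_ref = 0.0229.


TUR = u_lab / u_ref
= 0.672 / 0.0229
= 29.3450

29.3450


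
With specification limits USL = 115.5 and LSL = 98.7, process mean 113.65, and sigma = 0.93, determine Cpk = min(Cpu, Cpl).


Cpu = (USL - mean) / (3*sigma) = (115.5 - 113.65) / (3*0.93) = 0.6631
Cpl = (mean - LSL) / (3*sigma) = (113.65 - 98.7) / (3*0.93) = 5.3584
Cpk = min(Cpu, Cpl) = 0.6631

0.6631


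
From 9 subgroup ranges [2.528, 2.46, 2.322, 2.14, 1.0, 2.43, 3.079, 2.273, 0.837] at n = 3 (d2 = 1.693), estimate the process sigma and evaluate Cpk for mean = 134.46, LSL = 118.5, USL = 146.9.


R_bar = (2.528 + 2.46 + 2.322 + 2.14 + 1.0 + 2.43 + 3.079 + 2.273 + 0.837) / 9 = 2.1187778
sigma = R_bar / d2 = 2.1187778 / 1.693 = 1.2514931
Cp = (USL - LSL)/(6*sigma) = (146.9 - 118.5)/(6*1.2514931) = 3.7821
Cpu = (146.9 - 134.46)/(3*1.2514931) = 3.3134
Cpl = (134.46 - 118.5)/(3*1.2514931) = 4.2509
Cpk = min(Cpu, Cpl) = 3.3134

3.3134


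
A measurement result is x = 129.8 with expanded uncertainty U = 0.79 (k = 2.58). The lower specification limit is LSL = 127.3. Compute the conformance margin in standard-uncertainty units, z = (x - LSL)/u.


u = U / k = 0.79 / 2.58 = 0.30620155
margin = |LSL - x| = |127.3 - 129.8| = 2.5
z = margin / u = 2.5 / 0.30620155
z = 8.1646

8.1646


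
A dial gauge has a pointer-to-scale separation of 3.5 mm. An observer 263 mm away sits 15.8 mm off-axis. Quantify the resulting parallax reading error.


error = h * offset / d
= 3.5 * 15.8 / 263
= 0.2103

0.2103


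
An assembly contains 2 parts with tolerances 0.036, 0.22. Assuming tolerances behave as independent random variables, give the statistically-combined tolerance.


RSS = sqrt(0.036^2 + 0.22^2)
= sqrt(0.049696)
= 0.2229

0.2229


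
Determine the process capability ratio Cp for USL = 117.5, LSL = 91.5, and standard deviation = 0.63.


Cp = (USL - LSL) / (6 * sigma)
= (117.5 - 91.5) / (6 * 0.63)
= 26.0000 / 3.7800
= 6.8783

6.8783


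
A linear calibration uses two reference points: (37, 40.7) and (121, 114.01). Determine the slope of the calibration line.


slope = (y2 - y1) / (x2 - x1)
= (114.01 - 40.7) / (121 - 37)
= 73.3100 / 84
= 0.8727

0.8727


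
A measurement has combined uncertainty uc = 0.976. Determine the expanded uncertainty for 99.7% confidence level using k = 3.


U = k * uc
U = 3 * 0.976
U = 2.9280

2.9280


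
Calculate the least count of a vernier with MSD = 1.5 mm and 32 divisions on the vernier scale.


LC = MSD / n_div
= 1.5 / 32
= 0.0469

0.0469


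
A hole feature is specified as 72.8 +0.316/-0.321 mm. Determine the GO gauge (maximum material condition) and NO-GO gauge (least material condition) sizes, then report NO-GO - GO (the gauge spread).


GO = nominal - lower_tol (smallest hole = maximum material condition)
GO = 72.8 - 0.321 = 72.479
NO-GO = nominal + upper_tol (largest hole = least material condition)
NO-GO = 72.8 + 0.316 = 73.116
spread = NO-GO - GO = 73.116 - 72.479 = 0.6370

0.6370


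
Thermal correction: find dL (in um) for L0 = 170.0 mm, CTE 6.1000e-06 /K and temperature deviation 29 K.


dL = L * alpha * dT
= 170.0 * 6.1000e-06 * 29
= 0.0300730 mm
dL_um = 0.0300730 * 1000 = 30.0730 um

30.0730


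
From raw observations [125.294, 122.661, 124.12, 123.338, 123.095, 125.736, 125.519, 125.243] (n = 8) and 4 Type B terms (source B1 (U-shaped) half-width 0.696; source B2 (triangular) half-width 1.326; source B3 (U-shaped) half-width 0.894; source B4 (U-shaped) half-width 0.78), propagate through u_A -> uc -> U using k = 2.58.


mean = (125.294 + 122.661 + 124.12 + 123.338 + 123.095 + 125.736 + 125.519 + 125.243) / 8 = 124.37575
s = sqrt(sum((x - mean)^2)/(n-1)) = 1.2233226
u_A = s / sqrt(n) = 1.2233226 / sqrt(8) = 0.43250985
u_B1 = 0.696 / sqrt(2) = 0.49214632
u_B2 = 1.326 / sqrt(6) = 0.54133723
u_B3 = 0.894 / sqrt(2) = 0.63215346
u_B4 = 0.78 / sqrt(2) = 0.55154329
uc = sqrt(0.43250985^2 + 0.49214632^2 + 0.54133723^2 + 0.63215346^2 + 0.55154329^2) = 1.1942097
U = k * uc = 2.58 * 1.1942097
U = 3.0811

3.0811


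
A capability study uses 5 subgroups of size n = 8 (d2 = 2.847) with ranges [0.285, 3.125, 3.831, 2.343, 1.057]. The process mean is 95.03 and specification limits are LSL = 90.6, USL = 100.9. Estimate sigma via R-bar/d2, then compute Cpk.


R_bar = (0.285 + 3.125 + 3.831 + 2.343 + 1.057) / 5 = 2.1282
sigma = R_bar / d2 = 2.1282 / 2.847 = 0.74752371
Cp = (USL - LSL)/(6*sigma) = (100.9 - 90.6)/(6*0.74752371) = 2.2965
Cpu = (100.9 - 95.03)/(3*0.74752371) = 2.6175
Cpl = (95.03 - 90.6)/(3*0.74752371) = 1.9754
Cpk = min(Cpu, Cpl) = 1.9754

1.9754


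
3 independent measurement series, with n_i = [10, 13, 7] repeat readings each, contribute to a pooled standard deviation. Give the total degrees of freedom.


nu = sum_i (n_i - 1)
nu = ((10 - 1) + (13 - 1) + (7 - 1))
nu = 9 + 12 + 6
nu = 27

27


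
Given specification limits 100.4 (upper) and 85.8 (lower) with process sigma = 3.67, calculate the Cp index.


Cp = (USL - LSL) / (6 * sigma)
= (100.4 - 85.8) / (6 * 3.67)
= 14.6000 / 22.0200
= 0.6630

0.6630


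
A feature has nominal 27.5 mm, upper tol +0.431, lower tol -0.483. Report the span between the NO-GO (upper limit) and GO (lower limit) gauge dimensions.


GO = nominal - lower_tol (smallest hole = maximum material condition)
GO = 27.5 - 0.483 = 27.017
NO-GO = nominal + upper_tol (largest hole = least material condition)
NO-GO = 27.5 + 0.431 = 27.931
spread = NO-GO - GO = 27.931 - 27.017 = 0.9140

0.9140


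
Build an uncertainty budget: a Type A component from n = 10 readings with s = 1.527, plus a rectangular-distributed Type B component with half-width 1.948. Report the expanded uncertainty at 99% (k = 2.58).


u_A = s / sqrt(n) = 1.527 / sqrt(10) = 0.4828798
u_B = half_width / sqrt(3) = 1.948 / sqrt(3) = 1.1246783
uc = sqrt(u_A^2 + u_B^2) = sqrt(0.4828798^2 + 1.1246783^2) = 1.2239584
U = k * uc = 2.58 * 1.2239584
U = 3.1578

3.1578


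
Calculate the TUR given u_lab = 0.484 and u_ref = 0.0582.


TUR = u_lab / u_ref
= 0.484 / 0.0582
= 8.3162

8.3162


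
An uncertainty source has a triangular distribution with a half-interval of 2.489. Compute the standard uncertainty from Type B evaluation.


u_B = half_width / sqrt(6)
u_B = 2.489 / 2.4494897
u_B = 1.0161

1.0161


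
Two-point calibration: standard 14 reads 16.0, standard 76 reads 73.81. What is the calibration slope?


slope = (y2 - y1) / (x2 - x1)
= (73.81 - 16.0) / (76 - 14)
= 57.8100 / 62
= 0.9324

0.9324


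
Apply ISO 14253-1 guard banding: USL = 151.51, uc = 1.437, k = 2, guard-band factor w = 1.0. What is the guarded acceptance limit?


U = k * uc = 2 * 1.437 = 2.874
guard band g = w * U = 1.0 * 2.874 = 2.874
AL = USL - g = 151.51 - 2.874
AL = 148.6360

148.6360


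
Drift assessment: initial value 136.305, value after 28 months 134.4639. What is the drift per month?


rate = (v2 - v1) / months
= (134.4639 - 136.305) / 28
= -1.8411 / 28
= -0.0658

-0.0658


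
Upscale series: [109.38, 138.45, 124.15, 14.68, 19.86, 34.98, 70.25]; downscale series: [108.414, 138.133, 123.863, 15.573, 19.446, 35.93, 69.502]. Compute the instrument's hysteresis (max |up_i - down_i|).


|109.38 - 108.414| = 0.9660
|138.45 - 138.133| = 0.3170
|124.15 - 123.863| = 0.2870
|14.68 - 15.573| = 0.8930
|19.86 - 19.446| = 0.4140
|34.98 - 35.93| = 0.9500
|70.25 - 69.502| = 0.7480
hysteresis = max(diffs) = 0.9660

0.9660


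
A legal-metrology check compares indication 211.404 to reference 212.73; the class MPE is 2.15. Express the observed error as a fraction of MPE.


e = indication - reference = 211.404 - 212.73 = -1.3260
|e| = 1.3260
ratio = |e| / MPE = 1.3260 / 2.15
ratio = 0.6167

0.6167


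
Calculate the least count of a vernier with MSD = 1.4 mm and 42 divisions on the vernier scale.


LC = MSD / n_div
= 1.4 / 42
= 0.0333

0.0333


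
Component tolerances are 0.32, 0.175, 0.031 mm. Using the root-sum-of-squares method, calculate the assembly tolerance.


RSS = sqrt(0.32^2 + 0.175^2 + 0.031^2)
= sqrt(0.133986)
= 0.3660

0.3660


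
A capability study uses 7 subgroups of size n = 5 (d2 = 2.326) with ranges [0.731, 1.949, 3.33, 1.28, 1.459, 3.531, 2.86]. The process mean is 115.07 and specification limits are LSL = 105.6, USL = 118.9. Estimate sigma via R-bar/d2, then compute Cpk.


R_bar = (0.731 + 1.949 + 3.33 + 1.28 + 1.459 + 3.531 + 2.86) / 7 = 2.1628571
sigma = R_bar / d2 = 2.1628571 / 2.326 = 0.92986118
Cp = (USL - LSL)/(6*sigma) = (118.9 - 105.6)/(6*0.92986118) = 2.3839
Cpu = (118.9 - 115.07)/(3*0.92986118) = 1.3730
Cpl = (115.07 - 105.6)/(3*0.92986118) = 3.3948
Cpk = min(Cpu, Cpl) = 1.3730

1.3730


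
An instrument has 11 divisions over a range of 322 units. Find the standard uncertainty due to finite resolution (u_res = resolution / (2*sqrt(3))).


resolution = range / divisions
resolution = 322 / 11 = 29.272727
u_res = resolution / (2*sqrt(3))
u_res = 29.272727 / 3.4641016
u_res = 8.4503

8.4503


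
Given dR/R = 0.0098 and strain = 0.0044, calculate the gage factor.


GF = (dR/R) / epsilon
= 0.0098 / 0.0044
= 2.2273

2.2273


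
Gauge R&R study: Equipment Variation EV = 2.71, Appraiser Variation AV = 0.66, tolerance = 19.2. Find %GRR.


GRR = sqrt(EV^2 + AV^2) = sqrt(2.71^2 + 0.66^2) = 2.7892114
%GRR = GRR / tol * 100 = 2.7892114 / 19.2 * 100
%GRR = 14.5271

14.5271


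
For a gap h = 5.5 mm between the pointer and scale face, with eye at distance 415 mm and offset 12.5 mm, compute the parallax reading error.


error = h * offset / d
= 5.5 * 12.5 / 415
= 0.1657

0.1657


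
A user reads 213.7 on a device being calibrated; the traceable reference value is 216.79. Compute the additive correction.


Correction = standard - reading
= 216.79 - 213.7
= 3.0900

3.0900


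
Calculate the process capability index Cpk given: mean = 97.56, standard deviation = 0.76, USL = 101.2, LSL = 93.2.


Cpu = (USL - mean) / (3*sigma) = (101.2 - 97.56) / (3*0.76) = 1.5965
Cpl = (mean - LSL) / (3*sigma) = (97.56 - 93.2) / (3*0.76) = 1.9123
Cpk = min(Cpu, Cpl) = 1.5965

1.5965


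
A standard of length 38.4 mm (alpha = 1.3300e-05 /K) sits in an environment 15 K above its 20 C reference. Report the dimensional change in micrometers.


dL = L * alpha * dT
= 38.4 * 1.3300e-05 * 15
= 0.0076608 mm
dL_um = 0.0076608 * 1000 = 7.6608 um

7.6608


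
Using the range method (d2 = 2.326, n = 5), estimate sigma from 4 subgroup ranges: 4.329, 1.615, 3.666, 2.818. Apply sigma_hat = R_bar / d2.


R_bar = (4.329 + 1.615 + 3.666 + 2.818) / 4
R_bar = 12.428 / 4 = 3.107
sigma_hat = R_bar / d2 = 3.107 / 2.326 = 1.3358

1.3358


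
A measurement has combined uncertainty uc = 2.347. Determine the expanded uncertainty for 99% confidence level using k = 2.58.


U = k * uc
U = 2.58 * 2.347
U = 6.0553

6.0553


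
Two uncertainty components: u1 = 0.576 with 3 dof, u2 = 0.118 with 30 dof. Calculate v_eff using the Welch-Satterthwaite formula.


uc = sqrt(u1^2 + u2^2) = sqrt(0.576^2 + 0.118^2) = 0.58796258
v_eff = uc^4 / (u1^4/v1 + u2^4/v2)
= 0.58796258^4 / (0.576^4/3 + 0.118^4/30)
= 0.11950849 / 0.036698234
v_eff = 3.2565

3.2565


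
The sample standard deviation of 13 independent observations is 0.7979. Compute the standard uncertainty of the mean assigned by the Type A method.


u_A = s / sqrt(n)
u_A = 0.7979 / sqrt(13)
u_A = 0.7979 / 3.6055513
u_A = 0.2213

0.2213


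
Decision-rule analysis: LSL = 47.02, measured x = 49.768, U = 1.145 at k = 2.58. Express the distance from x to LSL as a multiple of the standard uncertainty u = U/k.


u = U / k = 1.145 / 2.58 = 0.44379845
margin = |LSL - x| = |47.02 - 49.768| = 2.748
z = margin / u = 2.748 / 0.44379845
z = 6.1920

6.1920


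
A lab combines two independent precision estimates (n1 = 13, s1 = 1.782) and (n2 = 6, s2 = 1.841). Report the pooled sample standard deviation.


s_p = sqrt(((n1-1)*s1^2 + (n2-1)*s2^2) / (n1+n2-2))
numerator = (13-1)*1.782^2 + (6-1)*1.841^2 = 38.106288 + 16.946405 = 55.052693
denominator = 13 + 6 - 2 = 17
s_p^2 = 55.052693 / 17 = 3.2383937
s_p = sqrt(3.2383937) = 1.7996

1.7996


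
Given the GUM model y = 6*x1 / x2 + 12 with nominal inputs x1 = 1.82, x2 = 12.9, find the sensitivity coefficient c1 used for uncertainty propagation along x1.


y = 6*x1 / x2 + 12
dy/dx1 = 6/x2
Evaluate at x2 = 12.9: c1 = 6 / 12.9
c1 = 0.4651

0.4651


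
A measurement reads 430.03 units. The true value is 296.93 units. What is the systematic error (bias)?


Systematic error = measured - true
= 430.03 - 296.93
= 133.1000

133.1000


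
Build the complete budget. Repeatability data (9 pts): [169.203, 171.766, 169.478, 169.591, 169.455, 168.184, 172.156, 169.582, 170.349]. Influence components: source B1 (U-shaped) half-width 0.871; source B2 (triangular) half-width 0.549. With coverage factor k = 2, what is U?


mean = (169.203 + 171.766 + 169.478 + 169.591 + 169.455 + 168.184 + 172.156 + 169.582 + 170.349) / 9 = 169.9737778
s = sqrt(sum((x - mean)^2)/(n-1)) = 1.261313
u_A = s / sqrt(n) = 1.261313 / sqrt(9) = 0.42043767
u_B1 = 0.871 / sqrt(2) = 0.61589001
u_B2 = 0.549 / sqrt(6) = 0.22412831
uc = sqrt(0.42043767^2 + 0.61589001^2 + 0.22412831^2) = 0.77866671
U = k * uc = 2 * 0.77866671
U = 1.5573

1.5573


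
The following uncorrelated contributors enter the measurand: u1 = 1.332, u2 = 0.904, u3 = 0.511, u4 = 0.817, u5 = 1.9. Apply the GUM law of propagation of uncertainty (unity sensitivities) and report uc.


uc = sqrt(1.332^2 + 0.904^2 + 0.511^2 + 0.817^2 + 1.9^2)
uc = sqrt(7.13005)
uc = 2.6702

2.6702


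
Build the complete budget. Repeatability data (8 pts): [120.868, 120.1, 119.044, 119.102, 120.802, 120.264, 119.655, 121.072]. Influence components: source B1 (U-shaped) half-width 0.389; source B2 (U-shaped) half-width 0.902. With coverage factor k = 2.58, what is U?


mean = (120.868 + 120.1 + 119.044 + 119.102 + 120.802 + 120.264 + 119.655 + 121.072) / 8 = 120.113375
s = sqrt(sum((x - mean)^2)/(n-1)) = 0.78939777
u_A = s / sqrt(n) = 0.78939777 / sqrt(8) = 0.27909426
u_B1 = 0.389 / sqrt(2) = 0.27506454
u_B2 = 0.902 / sqrt(2) = 0.63781032
uc = sqrt(0.27909426^2 + 0.27506454^2 + 0.63781032^2) = 0.74856938
U = k * uc = 2.58 * 0.74856938
U = 1.9313

1.9313


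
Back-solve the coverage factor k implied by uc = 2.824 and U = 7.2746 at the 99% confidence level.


k = U / uc
k = 7.2746 / 2.824
k = 2.576

2.576


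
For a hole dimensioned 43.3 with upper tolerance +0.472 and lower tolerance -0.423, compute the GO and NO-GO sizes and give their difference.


GO = nominal - lower_tol (smallest hole = maximum material condition)
GO = 43.3 - 0.423 = 42.877
NO-GO = nominal + upper_tol (largest hole = least material condition)
NO-GO = 43.3 + 0.472 = 43.772
spread = NO-GO - GO = 43.772 - 42.877 = 0.8950

0.8950


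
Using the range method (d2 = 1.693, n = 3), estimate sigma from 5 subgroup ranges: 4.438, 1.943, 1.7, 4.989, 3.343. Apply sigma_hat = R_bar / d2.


R_bar = (4.438 + 1.943 + 1.7 + 4.989 + 3.343) / 5
R_bar = 16.413 / 5 = 3.2826
sigma_hat = R_bar / d2 = 3.2826 / 1.693 = 1.9389

1.9389


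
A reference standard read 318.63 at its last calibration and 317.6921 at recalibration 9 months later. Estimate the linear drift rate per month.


rate = (v2 - v1) / months
= (317.6921 - 318.63) / 9
= -0.9379 / 9
= -0.1042

-0.1042


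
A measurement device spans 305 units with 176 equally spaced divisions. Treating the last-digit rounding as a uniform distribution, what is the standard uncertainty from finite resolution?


resolution = range / divisions
resolution = 305 / 176 = 1.7329545
u_res = resolution / (2*sqrt(3))
u_res = 1.7329545 / 3.4641016
u_res = 0.5003

0.5003


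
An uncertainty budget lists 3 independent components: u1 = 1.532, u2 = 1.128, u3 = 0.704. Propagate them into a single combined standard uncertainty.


uc = sqrt(1.532^2 + 1.128^2 + 0.704^2)
uc = sqrt(4.115024)
uc = 2.0286

2.0286


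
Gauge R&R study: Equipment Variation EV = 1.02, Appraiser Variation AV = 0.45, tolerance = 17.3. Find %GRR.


GRR = sqrt(EV^2 + AV^2) = sqrt(1.02^2 + 0.45^2) = 1.1148543
%GRR = GRR / tol * 100 = 1.1148543 / 17.3 * 100
%GRR = 6.4442

6.4442


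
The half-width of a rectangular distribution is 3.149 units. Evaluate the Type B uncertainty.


u_B = half_width / sqrt(3)
u_B = 3.149 / 1.7320508
u_B = 1.8181

1.8181


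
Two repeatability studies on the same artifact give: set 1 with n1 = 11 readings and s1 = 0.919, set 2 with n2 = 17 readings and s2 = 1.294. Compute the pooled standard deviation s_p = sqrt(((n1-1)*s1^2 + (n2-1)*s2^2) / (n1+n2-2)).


s_p = sqrt(((n1-1)*s1^2 + (n2-1)*s2^2) / (n1+n2-2))
numerator = (11-1)*0.919^2 + (17-1)*1.294^2 = 8.44561 + 26.790976 = 35.236586
denominator = 11 + 17 - 2 = 26
s_p^2 = 35.236586 / 26 = 1.3552533
s_p = sqrt(1.3552533) = 1.1642

1.1642


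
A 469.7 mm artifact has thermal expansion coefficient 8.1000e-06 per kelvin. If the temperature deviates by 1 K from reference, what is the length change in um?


dL = L * alpha * dT
= 469.7 * 8.1000e-06 * 1
= 0.0038046 mm
dL_um = 0.0038046 * 1000 = 3.8046 um

3.8046


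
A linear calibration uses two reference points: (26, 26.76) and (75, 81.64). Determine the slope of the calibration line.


slope = (y2 - y1) / (x2 - x1)
= (81.64 - 26.76) / (75 - 26)
= 54.8800 / 49
= 1.1200

1.1200


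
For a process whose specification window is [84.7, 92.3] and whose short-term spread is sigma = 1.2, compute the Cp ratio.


Cp = (USL - LSL) / (6 * sigma)
= (92.3 - 84.7) / (6 * 1.2)
= 7.6000 / 7.2000
= 1.0556

1.0556


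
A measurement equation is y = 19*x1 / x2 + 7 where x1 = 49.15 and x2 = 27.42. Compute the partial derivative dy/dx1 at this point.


y = 19*x1 / x2 + 7
dy/dx1 = 19/x2
Evaluate at x2 = 27.42: c1 = 19 / 27.42
c1 = 0.6929

0.6929


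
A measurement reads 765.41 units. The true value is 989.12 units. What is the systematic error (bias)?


Systematic error = measured - true
= 765.41 - 989.12
= -223.7100

-223.7100


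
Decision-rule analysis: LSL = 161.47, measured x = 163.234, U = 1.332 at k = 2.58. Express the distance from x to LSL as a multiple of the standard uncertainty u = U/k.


u = U / k = 1.332 / 2.58 = 0.51627907
margin = |LSL - x| = |161.47 - 163.234| = 1.764
z = margin / u = 1.764 / 0.51627907
z = 3.4168

3.4168


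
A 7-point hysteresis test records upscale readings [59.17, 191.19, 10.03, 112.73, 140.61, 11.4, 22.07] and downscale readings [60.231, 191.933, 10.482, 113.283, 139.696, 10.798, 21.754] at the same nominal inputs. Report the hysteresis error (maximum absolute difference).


|59.17 - 60.231| = 1.0610
|191.19 - 191.933| = 0.7430
|10.03 - 10.482| = 0.4520
|112.73 - 113.283| = 0.5530
|140.61 - 139.696| = 0.9140
|11.4 - 10.798| = 0.6020
|22.07 - 21.754| = 0.3160
hysteresis = max(diffs) = 1.0610

1.0610


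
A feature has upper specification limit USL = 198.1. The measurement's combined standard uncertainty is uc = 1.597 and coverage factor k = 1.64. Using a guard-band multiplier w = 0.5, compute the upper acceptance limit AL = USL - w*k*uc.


U = k * uc = 1.64 * 1.597 = 2.61908
guard band g = w * U = 0.5 * 2.61908 = 1.30954
AL = USL - g = 198.1 - 1.30954
AL = 196.7905

196.7905


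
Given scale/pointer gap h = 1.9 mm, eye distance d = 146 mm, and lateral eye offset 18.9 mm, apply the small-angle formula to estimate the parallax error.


error = h * offset / d
= 1.9 * 18.9 / 146
= 0.2460

0.2460


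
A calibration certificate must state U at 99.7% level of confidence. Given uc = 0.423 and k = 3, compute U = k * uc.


U = k * uc
U = 3 * 0.423
U = 1.2690

1.2690


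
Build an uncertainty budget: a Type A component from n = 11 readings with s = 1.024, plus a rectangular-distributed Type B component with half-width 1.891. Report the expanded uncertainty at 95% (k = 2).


u_A = s / sqrt(n) = 1.024 / sqrt(11) = 0.30874762
u_B = half_width / sqrt(3) = 1.891 / sqrt(3) = 1.0917694
uc = sqrt(u_A^2 + u_B^2) = sqrt(0.30874762^2 + 1.0917694^2) = 1.1345861
U = k * uc = 2 * 1.1345861
U = 2.2692

2.2692


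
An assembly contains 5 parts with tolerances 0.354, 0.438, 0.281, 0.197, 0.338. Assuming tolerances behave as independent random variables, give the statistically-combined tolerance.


RSS = sqrt(0.354^2 + 0.438^2 + 0.281^2 + 0.197^2 + 0.338^2)
= sqrt(0.549174)
= 0.7411

0.7411


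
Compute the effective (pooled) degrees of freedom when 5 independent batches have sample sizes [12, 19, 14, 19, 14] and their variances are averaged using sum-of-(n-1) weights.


nu = sum_i (n_i - 1)
nu = ((12 - 1) + (19 - 1) + (14 - 1) + (19 - 1) + (14 - 1))
nu = 11 + 18 + 13 + 18 + 13
nu = 73

73


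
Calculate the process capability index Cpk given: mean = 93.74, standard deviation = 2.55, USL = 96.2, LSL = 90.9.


Cpu = (USL - mean) / (3*sigma) = (96.2 - 93.74) / (3*2.55) = 0.3216
Cpl = (mean - LSL) / (3*sigma) = (93.74 - 90.9) / (3*2.55) = 0.3712
Cpk = min(Cpu, Cpl) = 0.3216

0.3216


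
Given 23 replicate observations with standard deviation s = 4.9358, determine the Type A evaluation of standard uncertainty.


u_A = s / sqrt(n)
u_A = 4.9358 / sqrt(23)
u_A = 4.9358 / 4.7958315
u_A = 1.0292

1.0292


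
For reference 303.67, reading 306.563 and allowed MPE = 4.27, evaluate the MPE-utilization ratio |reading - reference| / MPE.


e = indication - reference = 306.563 - 303.67 = 2.8930
|e| = 2.8930
ratio = |e| / MPE = 2.8930 / 4.27
ratio = 0.6775

0.6775


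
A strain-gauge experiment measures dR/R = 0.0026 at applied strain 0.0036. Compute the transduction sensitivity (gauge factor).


GF = (dR/R) / epsilon
= 0.0026 / 0.0036
= 0.7222

0.7222


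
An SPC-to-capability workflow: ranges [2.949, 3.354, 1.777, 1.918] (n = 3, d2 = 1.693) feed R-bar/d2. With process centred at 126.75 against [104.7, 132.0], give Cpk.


R_bar = (2.949 + 3.354 + 1.777 + 1.918) / 4 = 2.4995
sigma = R_bar / d2 = 2.4995 / 1.693 = 1.4763733
Cp = (USL - LSL)/(6*sigma) = (132.0 - 104.7)/(6*1.4763733) = 3.0819
Cpu = (132.0 - 126.75)/(3*1.4763733) = 1.1853
Cpl = (126.75 - 104.7)/(3*1.4763733) = 4.9784
Cpk = min(Cpu, Cpl) = 1.1853

1.1853


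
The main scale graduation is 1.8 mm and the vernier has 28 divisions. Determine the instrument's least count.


LC = MSD / n_div
= 1.8 / 28
= 0.0643

0.0643


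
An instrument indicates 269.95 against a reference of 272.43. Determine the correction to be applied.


Correction = standard - reading
= 272.43 - 269.95
= 2.4800

2.4800


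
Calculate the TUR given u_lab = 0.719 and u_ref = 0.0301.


TUR = u_lab / u_ref
= 0.719 / 0.0301
= 23.8870

23.8870


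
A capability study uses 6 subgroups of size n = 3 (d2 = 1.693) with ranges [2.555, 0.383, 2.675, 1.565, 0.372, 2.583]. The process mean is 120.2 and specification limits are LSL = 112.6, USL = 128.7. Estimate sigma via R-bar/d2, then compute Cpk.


R_bar = (2.555 + 0.383 + 2.675 + 1.565 + 0.372 + 2.583) / 6 = 1.6888333
sigma = R_bar / d2 = 1.6888333 / 1.693 = 0.99753887
Cp = (USL - LSL)/(6*sigma) = (128.7 - 112.6)/(6*0.99753887) = 2.6900
Cpu = (128.7 - 120.2)/(3*0.99753887) = 2.8403
Cpl = (120.2 - 112.6)/(3*0.99753887) = 2.5396
Cpk = min(Cpu, Cpl) = 2.5396

2.5396


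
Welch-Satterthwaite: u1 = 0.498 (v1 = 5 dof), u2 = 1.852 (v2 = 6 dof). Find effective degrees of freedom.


uc = sqrt(u1^2 + u2^2) = sqrt(0.498^2 + 1.852^2) = 1.9177873
v_eff = uc^4 / (u1^4/v1 + u2^4/v2)
= 1.9177873^4 / (0.498^4/5 + 1.852^4/6)
= 13.527008 / 1.9730081
v_eff = 6.8560

6.8560


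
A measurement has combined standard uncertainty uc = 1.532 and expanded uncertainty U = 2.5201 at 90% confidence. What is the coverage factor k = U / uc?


k = U / uc
k = 2.5201 / 1.532
k = 1.645

1.645


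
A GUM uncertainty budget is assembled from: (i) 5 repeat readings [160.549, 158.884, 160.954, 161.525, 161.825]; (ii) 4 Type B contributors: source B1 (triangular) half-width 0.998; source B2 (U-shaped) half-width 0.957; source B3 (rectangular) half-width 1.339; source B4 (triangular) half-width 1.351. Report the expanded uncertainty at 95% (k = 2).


mean = (160.549 + 158.884 + 160.954 + 161.525 + 161.825) / 5 = 160.7474
s = sqrt(sum((x - mean)^2)/(n-1)) = 1.1532768
u_A = s / sqrt(n) = 1.1532768 / sqrt(5) = 0.51576106
u_B1 = 0.998 / sqrt(6) = 0.40743179
u_B2 = 0.957 / sqrt(2) = 0.67670119
u_B3 = 1.339 / sqrt(3) = 0.77307201
u_B4 = 1.351 / sqrt(6) = 0.55154344
uc = sqrt(0.51576106^2 + 0.40743179^2 + 0.67670119^2 + 0.77307201^2 + 0.55154344^2) = 1.3385721
U = k * uc = 2 * 1.3385721
U = 2.6771

2.6771


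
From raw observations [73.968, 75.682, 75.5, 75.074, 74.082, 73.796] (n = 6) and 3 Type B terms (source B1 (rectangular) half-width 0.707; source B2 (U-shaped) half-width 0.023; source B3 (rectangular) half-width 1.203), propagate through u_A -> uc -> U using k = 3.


mean = (73.968 + 75.682 + 75.5 + 75.074 + 74.082 + 73.796) / 6 = 74.68366667
s = sqrt(sum((x - mean)^2)/(n-1)) = 0.83397402
u_A = s / sqrt(n) = 0.83397402 / sqrt(6) = 0.34046847
u_B1 = 0.707 / sqrt(3) = 0.40818664
u_B2 = 0.023 / sqrt(2) = 0.016263456
u_B3 = 1.203 / sqrt(3) = 0.69455237
uc = sqrt(0.34046847^2 + 0.40818664^2 + 0.016263456^2 + 0.69455237^2) = 0.8747586
U = k * uc = 3 * 0.8747586
U = 2.6243

2.6243


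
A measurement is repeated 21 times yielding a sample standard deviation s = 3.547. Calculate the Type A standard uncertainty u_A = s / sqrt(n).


u_A = s / sqrt(n)
u_A = 3.547 / sqrt(21)
u_A = 3.547 / 4.5825757
u_A = 0.7740

0.7740


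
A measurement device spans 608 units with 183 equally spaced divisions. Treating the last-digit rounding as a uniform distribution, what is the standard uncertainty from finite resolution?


resolution = range / divisions
resolution = 608 / 183 = 3.3224044
u_res = resolution / (2*sqrt(3))
u_res = 3.3224044 / 3.4641016
u_res = 0.9591

0.9591


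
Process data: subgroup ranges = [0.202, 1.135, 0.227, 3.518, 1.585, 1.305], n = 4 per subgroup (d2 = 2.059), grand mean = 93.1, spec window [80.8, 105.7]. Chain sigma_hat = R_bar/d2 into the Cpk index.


R_bar = (0.202 + 1.135 + 0.227 + 3.518 + 1.585 + 1.305) / 6 = 1.3286667
sigma = R_bar / d2 = 1.3286667 / 2.059 = 0.64529709
Cp = (USL - LSL)/(6*sigma) = (105.7 - 80.8)/(6*0.64529709) = 6.4311
Cpu = (105.7 - 93.1)/(3*0.64529709) = 6.5086
Cpl = (93.1 - 80.8)/(3*0.64529709) = 6.3537
Cpk = min(Cpu, Cpl) = 6.3537

6.3537


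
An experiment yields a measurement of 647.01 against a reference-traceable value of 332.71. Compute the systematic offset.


Systematic error = measured - true
= 647.01 - 332.71
= 314.3000

314.3000


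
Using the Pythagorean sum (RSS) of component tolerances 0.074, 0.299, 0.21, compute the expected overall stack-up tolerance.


RSS = sqrt(0.074^2 + 0.299^2 + 0.21^2)
= sqrt(0.138977)
= 0.3728

0.3728


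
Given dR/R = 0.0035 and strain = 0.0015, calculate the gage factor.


GF = (dR/R) / epsilon
= 0.0035 / 0.0015
= 2.3333

2.3333


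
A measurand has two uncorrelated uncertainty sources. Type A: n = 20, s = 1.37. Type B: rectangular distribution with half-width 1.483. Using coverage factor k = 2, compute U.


u_A = s / sqrt(n) = 1.37 / sqrt(20) = 0.30634131
u_B = half_width / sqrt(3) = 1.483 / sqrt(3) = 0.85621045
uc = sqrt(u_A^2 + u_B^2) = sqrt(0.30634131^2 + 0.85621045^2) = 0.90936315
U = k * uc = 2 * 0.90936315
U = 1.8187

1.8187
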